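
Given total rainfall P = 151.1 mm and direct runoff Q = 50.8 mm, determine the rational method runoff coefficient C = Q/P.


The runoff coefficient C = runoff depth / rainfall depth.
C = 50.8 / 151.1
  = 0.3362.

0.3362


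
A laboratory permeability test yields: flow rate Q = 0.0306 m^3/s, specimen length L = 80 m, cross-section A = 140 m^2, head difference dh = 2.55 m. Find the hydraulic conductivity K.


From K = Q*L / (A*dh):
Numerator: Q*L = 0.0306 * 80 = 2.448.
Denominator: A*dh = 140 * 2.55 = 357.0.
K = 2.448 / 357.0 = 0.006857 m/s.

0.006857


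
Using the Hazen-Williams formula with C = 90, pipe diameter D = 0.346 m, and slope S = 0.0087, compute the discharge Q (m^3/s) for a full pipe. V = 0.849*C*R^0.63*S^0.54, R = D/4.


For a full circular pipe, R = D/4 = 0.346/4 = 0.0865 m.
V = 0.849 * 90 * 0.0865^0.63 * 0.0087^0.54
  = 0.849 * 90 * 0.213954 * 0.077151
  = 1.2613 m/s.
Pipe area A = pi*D^2/4 = pi*0.346^2/4 = 0.094 m^2.
Q = A * V = 0.094 * 1.2613 = 0.1186 m^3/s.

0.1186


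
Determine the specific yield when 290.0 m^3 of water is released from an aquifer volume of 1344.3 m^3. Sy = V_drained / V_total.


Specific yield Sy = Volume drained / Total volume.
Sy = 290.0 / 1344.3
   = 0.2157.

0.2157


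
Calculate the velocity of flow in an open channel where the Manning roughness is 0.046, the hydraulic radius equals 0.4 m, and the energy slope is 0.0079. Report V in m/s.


Manning's equation gives V = (1/n) * R^(2/3) * S^(1/2).
First, compute R^(2/3) = 0.4^(2/3) = 0.5429.
Next, S^(1/2) = 0.0079^(1/2) = 0.088882.
Then 1/n = 1/0.046 = 21.74.
V = 21.74 * 0.5429 * 0.088882 = 1.049 m/s.

1.049


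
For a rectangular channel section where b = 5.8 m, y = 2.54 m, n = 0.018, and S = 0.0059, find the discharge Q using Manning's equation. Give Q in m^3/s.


For a rectangular channel, the cross-sectional area A = b * y = 5.8 * 2.54 = 14.73 m^2.
The wetted perimeter P = b + 2y = 5.8 + 2*2.54 = 10.88 m.
Hydraulic radius R = A/P = 14.73/10.88 = 1.354 m.
Velocity V = (1/n)*R^(2/3)*S^(1/2) = (1/0.018)*1.354^(2/3)*0.0059^(1/2) = 5.2229 m/s.
Discharge Q = A * V = 14.73 * 5.2229 = 76.943 m^3/s.

76.943


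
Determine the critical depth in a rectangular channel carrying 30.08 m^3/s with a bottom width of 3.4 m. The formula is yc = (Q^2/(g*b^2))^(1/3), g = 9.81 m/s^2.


Using yc = (Q^2 / (g * b^2))^(1/3):
Q^2 = 30.08^2 = 904.81.
g * b^2 = 9.81 * 3.4^2 = 9.81 * 11.56 = 113.4.
Q^2 / (g*b^2) = 904.81 / 113.4 = 7.9789.
yc = 7.9789^(1/3) = 1.9982 m.

1.9982


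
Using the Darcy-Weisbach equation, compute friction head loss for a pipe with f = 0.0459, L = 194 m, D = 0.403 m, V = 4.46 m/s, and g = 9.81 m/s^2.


Darcy-Weisbach equation: h_f = f * (L/D) * V^2/(2g).
f * L/D = 0.0459 * 194/0.403 = 22.0958.
V^2/(2g) = 4.46^2 / (2*9.81) = 19.8916 / 19.62 = 1.0138 m.
h_f = 22.0958 * 1.0138 = 22.402 m.

22.402


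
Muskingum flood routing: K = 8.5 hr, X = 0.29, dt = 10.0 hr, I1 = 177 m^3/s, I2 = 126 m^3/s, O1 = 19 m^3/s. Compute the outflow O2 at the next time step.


Muskingum coefficients:
denom = 2*K*(1-X) + dt = 2*8.5*(1-0.29) + 10.0 = 22.07.
C0 = (dt - 2*K*X)/denom = (10.0 - 2*8.5*0.29)/22.07 = 0.2297.
C1 = (dt + 2*K*X)/denom = (10.0 + 2*8.5*0.29)/22.07 = 0.6765.
C2 = (2*K*(1-X) - dt)/denom = 0.0938.
O2 = C0*I2 + C1*I1 + C2*O1
   = 0.2297*126 + 0.6765*177 + 0.0938*19
   = 150.46 m^3/s.

150.46


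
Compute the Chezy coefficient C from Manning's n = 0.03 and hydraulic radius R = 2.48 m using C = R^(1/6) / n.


The Chezy coefficient relates to Manning's n through C = R^(1/6) / n.
R^(1/6) = 2.48^(1/6) = 1.163435.
C = 1.163435 / 0.03 = 38.78 m^(1/2)/s.

38.78


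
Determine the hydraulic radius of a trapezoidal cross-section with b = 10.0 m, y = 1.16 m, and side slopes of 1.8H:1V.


For a trapezoidal section with side slope z:
A = (b + z*y)*y = (10.0 + 1.8*1.16)*1.16 = 14.022 m^2.
P = b + 2*y*sqrt(1 + z^2) = 10.0 + 2*1.16*sqrt(1 + 1.8^2) = 14.777 m.
R = A/P = 14.022 / 14.777 = 0.9489 m.

0.9489


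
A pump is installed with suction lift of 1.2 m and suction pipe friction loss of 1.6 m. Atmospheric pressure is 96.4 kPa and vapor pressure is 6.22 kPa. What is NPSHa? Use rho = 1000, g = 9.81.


NPSHa = p_atm/(rho*g) - z_s - hf_s - p_vap/(rho*g).
p_atm/(rho*g) = 96.4*1000 / (1000*9.81) = 9.827 m.
p_vap/(rho*g) = 6.22*1000 / (1000*9.81) = 0.634 m.
NPSHa = 9.827 - 1.2 - 1.6 - 0.634
      = 6.39 m.

6.39


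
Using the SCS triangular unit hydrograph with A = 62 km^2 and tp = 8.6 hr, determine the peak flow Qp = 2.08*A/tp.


SCS formula: Qp = 2.08 * A / tp.
Qp = 2.08 * 62 / 8.6
   = 128.96 / 8.6
   = 15.0 m^3/s per cm.

15.0


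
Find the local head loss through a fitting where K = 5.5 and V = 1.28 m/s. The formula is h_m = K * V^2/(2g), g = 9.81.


Minor loss formula: h_m = K * V^2/(2g).
V^2 = 1.28^2 = 1.6384.
V^2/(2g) = 1.6384 / 19.62 = 0.0835 m.
h_m = 5.5 * 0.0835 = 0.4593 m.

0.4593


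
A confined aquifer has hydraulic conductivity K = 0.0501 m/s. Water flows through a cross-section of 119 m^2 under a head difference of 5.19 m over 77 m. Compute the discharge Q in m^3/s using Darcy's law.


Darcy's law: Q = K * A * i, where i = dh/L.
Hydraulic gradient i = 5.19 / 77 = 0.067403.
Q = 0.0501 * 119 * 0.067403
  = 0.4018 m^3/s.

0.4018


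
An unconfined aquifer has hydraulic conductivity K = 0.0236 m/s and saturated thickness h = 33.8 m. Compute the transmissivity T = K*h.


Transmissivity is defined as T = K * h.
T = 0.0236 * 33.8
  = 0.7977 m^2/s.

0.7977


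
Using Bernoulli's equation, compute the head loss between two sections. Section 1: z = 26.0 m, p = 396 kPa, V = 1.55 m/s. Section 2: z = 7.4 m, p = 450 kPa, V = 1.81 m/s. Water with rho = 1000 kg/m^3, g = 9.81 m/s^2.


Total head at each section: H = z + p/(rho*g) + V^2/(2g).
H1 = 26.0 + 396*1000/(1000*9.81) + 1.55^2/(2*9.81)
   = 26.0 + 40.367 + 0.1225
   = 66.489 m.
H2 = 7.4 + 450*1000/(1000*9.81) + 1.81^2/(2*9.81)
   = 7.4 + 45.872 + 0.167
   = 53.439 m.
h_L = H1 - H2 = 66.489 - 53.439 = 13.051 m.

13.051


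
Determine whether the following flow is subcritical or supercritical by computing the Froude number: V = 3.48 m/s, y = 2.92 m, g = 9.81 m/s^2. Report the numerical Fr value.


The Froude number is defined as Fr = V / sqrt(g*y).
g*y = 9.81 * 2.92 = 28.6452.
sqrt(g*y) = sqrt(28.6452) = 5.3521.
Fr = 3.48 / 5.3521 = 0.6502.
Since Fr < 1, the flow is subcritical.

0.6502


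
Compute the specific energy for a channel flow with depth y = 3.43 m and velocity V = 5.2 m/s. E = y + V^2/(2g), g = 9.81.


Specific energy E = y + V^2/(2g).
Velocity head = V^2/(2g) = 5.2^2 / (2*9.81) = 27.04 / 19.62 = 1.3782 m.
E = 3.43 + 1.3782 = 4.8082 m.

4.8082


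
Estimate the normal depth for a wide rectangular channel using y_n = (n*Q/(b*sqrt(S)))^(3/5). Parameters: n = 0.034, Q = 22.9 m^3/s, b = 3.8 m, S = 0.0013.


We use the wide-channel approximation y_n = (n*Q/(b*sqrt(S)))^(3/5).
sqrt(S) = sqrt(0.0013) = 0.036056.
Numerator: n*Q = 0.034 * 22.9 = 0.7786.
Denominator: b*sqrt(S) = 3.8 * 0.036056 = 0.137013.
arg = 5.6828.
y_n = 5.6828^(3/5) = 2.8362 m.

2.8362


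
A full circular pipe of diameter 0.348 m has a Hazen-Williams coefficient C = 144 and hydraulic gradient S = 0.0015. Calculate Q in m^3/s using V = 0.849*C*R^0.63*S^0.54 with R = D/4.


For a full circular pipe, R = D/4 = 0.348/4 = 0.087 m.
V = 0.849 * 144 * 0.087^0.63 * 0.0015^0.54
  = 0.849 * 144 * 0.214732 * 0.02986
  = 0.7839 m/s.
Pipe area A = pi*D^2/4 = pi*0.348^2/4 = 0.0951 m^2.
Q = A * V = 0.0951 * 0.7839 = 0.0746 m^3/s.

0.0746


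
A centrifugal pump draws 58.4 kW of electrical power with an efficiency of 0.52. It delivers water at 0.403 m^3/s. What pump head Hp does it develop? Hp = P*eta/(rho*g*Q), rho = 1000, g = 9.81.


Pump head formula: Hp = P * eta / (rho * g * Q).
Numerator: P * eta = 58.4 * 1000 * 0.52 = 30368.0 W.
Denominator: rho * g * Q = 1000 * 9.81 * 0.403 = 3953.43.
Hp = 30368.0 / 3953.43 = 7.68 m.

7.68


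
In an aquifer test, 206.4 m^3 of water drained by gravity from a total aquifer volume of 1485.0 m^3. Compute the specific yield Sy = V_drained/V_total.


Specific yield Sy = Volume drained / Total volume.
Sy = 206.4 / 1485.0
   = 0.139.

0.139


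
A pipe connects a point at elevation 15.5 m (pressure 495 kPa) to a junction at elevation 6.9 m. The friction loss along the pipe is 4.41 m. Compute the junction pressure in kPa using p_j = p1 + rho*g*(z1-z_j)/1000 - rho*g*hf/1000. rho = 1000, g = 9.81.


Junction pressure: p_j = p1 + rho*g*(z1 - z_j)/1000 - rho*g*hf/1000.
Elevation term = 1000*9.81*(15.5 - 6.9)/1000 = 84.366 kPa.
Friction term = 1000*9.81*4.41/1000 = 43.262 kPa.
p_j = 495 + 84.366 - 43.262 = 536.1 kPa.

536.1


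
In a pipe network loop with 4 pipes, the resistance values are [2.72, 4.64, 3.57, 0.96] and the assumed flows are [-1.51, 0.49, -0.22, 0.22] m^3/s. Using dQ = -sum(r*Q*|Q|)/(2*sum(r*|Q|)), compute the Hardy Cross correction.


Numerator terms (r*Q*|Q|): 2.72*-1.51*|-1.51| = -6.2019; 4.64*0.49*|0.49| = 1.1141; 3.57*-0.22*|-0.22| = -0.1728; 0.96*0.22*|0.22| = 0.0465.
Sum of numerator = -5.2141.
Denominator terms (r*|Q|): 2.72*|-1.51| = 4.1072; 4.64*|0.49| = 2.2736; 3.57*|-0.22| = 0.7854; 0.96*|0.22| = 0.2112.
2 * sum of denominator = 2 * 7.3774 = 14.7548.
dQ = --5.2141 / 14.7548 = 0.3534 m^3/s.

0.3534


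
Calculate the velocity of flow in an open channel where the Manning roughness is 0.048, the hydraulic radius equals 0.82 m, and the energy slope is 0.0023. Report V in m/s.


Manning's equation gives V = (1/n) * R^(2/3) * S^(1/2).
First, compute R^(2/3) = 0.82^(2/3) = 0.8761.
Next, S^(1/2) = 0.0023^(1/2) = 0.047958.
Then 1/n = 1/0.048 = 20.83.
V = 20.83 * 0.8761 * 0.047958 = 0.8753 m/s.

0.8753


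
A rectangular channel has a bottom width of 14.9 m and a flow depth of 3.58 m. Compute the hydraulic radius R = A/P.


For a rectangular section:
Flow area A = b * y = 14.9 * 3.58 = 53.34 m^2.
Wetted perimeter P = b + 2y = 14.9 + 2*3.58 = 22.06 m.
Hydraulic radius R = A/P = 53.34 / 22.06 = 2.418 m.

2.418


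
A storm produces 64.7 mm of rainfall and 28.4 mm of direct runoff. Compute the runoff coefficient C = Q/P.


The runoff coefficient C = runoff depth / rainfall depth.
C = 28.4 / 64.7
  = 0.4389.

0.4389


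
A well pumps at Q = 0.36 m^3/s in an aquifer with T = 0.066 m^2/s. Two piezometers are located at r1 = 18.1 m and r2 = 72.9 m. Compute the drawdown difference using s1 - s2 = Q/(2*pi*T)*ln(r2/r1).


Thiem equation: s1 - s2 = Q/(2*pi*T) * ln(r2/r1).
ln(r2/r1) = ln(72.9/18.1) = 1.3932.
Q/(2*pi*T) = 0.36 / (2*pi*0.066) = 0.36 / 0.4147 = 0.8681.
s1 - s2 = 0.8681 * 1.3932 = 1.2094 m.

1.2094


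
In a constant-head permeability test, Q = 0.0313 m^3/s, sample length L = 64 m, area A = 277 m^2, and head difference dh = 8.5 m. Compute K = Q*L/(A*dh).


From K = Q*L / (A*dh):
Numerator: Q*L = 0.0313 * 64 = 2.0032.
Denominator: A*dh = 277 * 8.5 = 2354.5.
K = 2.0032 / 2354.5 = 0.000851 m/s.

0.000851


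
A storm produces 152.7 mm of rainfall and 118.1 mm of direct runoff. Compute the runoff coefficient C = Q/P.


The runoff coefficient C = runoff depth / rainfall depth.
C = 118.1 / 152.7
  = 0.7734.

0.7734


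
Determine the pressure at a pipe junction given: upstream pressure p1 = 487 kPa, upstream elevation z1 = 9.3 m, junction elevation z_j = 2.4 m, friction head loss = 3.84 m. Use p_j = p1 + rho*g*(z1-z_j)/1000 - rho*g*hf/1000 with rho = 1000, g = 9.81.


Junction pressure: p_j = p1 + rho*g*(z1 - z_j)/1000 - rho*g*hf/1000.
Elevation term = 1000*9.81*(9.3 - 2.4)/1000 = 67.689 kPa.
Friction term = 1000*9.81*3.84/1000 = 37.67 kPa.
p_j = 487 + 67.689 - 37.67 = 517.02 kPa.

517.02


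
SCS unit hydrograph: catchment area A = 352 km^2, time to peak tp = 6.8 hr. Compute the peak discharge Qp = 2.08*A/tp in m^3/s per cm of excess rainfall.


SCS formula: Qp = 2.08 * A / tp.
Qp = 2.08 * 352 / 6.8
   = 732.16 / 6.8
   = 107.67 m^3/s per cm.

107.67


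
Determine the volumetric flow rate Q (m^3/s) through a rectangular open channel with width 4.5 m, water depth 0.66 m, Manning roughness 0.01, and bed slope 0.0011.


For a rectangular channel, the cross-sectional area A = b * y = 4.5 * 0.66 = 2.97 m^2.
The wetted perimeter P = b + 2y = 4.5 + 2*0.66 = 5.82 m.
Hydraulic radius R = A/P = 2.97/5.82 = 0.5103 m.
Velocity V = (1/n)*R^(2/3)*S^(1/2) = (1/0.01)*0.5103^(2/3)*0.0011^(1/2) = 2.118 m/s.
Discharge Q = A * V = 2.97 * 2.118 = 6.29 m^3/s.

6.29


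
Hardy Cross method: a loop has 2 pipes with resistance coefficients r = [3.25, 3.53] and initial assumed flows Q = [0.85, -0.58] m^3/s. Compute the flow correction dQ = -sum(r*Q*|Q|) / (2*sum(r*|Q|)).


Numerator terms (r*Q*|Q|): 3.25*0.85*|0.85| = 2.3481; 3.53*-0.58*|-0.58| = -1.1875.
Sum of numerator = 1.1606.
Denominator terms (r*|Q|): 3.25*|0.85| = 2.7625; 3.53*|-0.58| = 2.0474.
2 * sum of denominator = 2 * 4.8099 = 9.6198.
dQ = -1.1606 / 9.6198 = -0.1207 m^3/s.

-0.1207


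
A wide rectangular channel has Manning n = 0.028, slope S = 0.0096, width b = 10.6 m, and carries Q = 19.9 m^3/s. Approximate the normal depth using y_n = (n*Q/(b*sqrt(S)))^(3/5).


We use the wide-channel approximation y_n = (n*Q/(b*sqrt(S)))^(3/5).
sqrt(S) = sqrt(0.0096) = 0.09798.
Numerator: n*Q = 0.028 * 19.9 = 0.5572.
Denominator: b*sqrt(S) = 10.6 * 0.09798 = 1.038588.
arg = 0.5365.
y_n = 0.5365^(3/5) = 0.6882 m.

0.6882


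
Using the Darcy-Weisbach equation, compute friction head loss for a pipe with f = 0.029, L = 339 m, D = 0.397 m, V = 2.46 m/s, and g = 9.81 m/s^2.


Darcy-Weisbach equation: h_f = f * (L/D) * V^2/(2g).
f * L/D = 0.029 * 339/0.397 = 24.7632.
V^2/(2g) = 2.46^2 / (2*9.81) = 6.0516 / 19.62 = 0.3084 m.
h_f = 24.7632 * 0.3084 = 7.638 m.

7.638


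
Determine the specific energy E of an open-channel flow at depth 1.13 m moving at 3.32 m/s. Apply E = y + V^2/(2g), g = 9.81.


Specific energy E = y + V^2/(2g).
Velocity head = V^2/(2g) = 3.32^2 / (2*9.81) = 11.0224 / 19.62 = 0.5618 m.
E = 1.13 + 0.5618 = 1.6918 m.

1.6918


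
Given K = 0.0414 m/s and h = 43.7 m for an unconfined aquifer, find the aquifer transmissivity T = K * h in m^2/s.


Transmissivity is defined as T = K * h.
T = 0.0414 * 43.7
  = 1.8092 m^2/s.

1.8092


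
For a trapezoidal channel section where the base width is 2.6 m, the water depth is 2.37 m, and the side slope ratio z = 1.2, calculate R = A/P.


For a trapezoidal section with side slope z:
A = (b + z*y)*y = (2.6 + 1.2*2.37)*2.37 = 12.902 m^2.
P = b + 2*y*sqrt(1 + z^2) = 2.6 + 2*2.37*sqrt(1 + 1.2^2) = 10.004 m.
R = A/P = 12.902 / 10.004 = 1.2897 m.

1.2897


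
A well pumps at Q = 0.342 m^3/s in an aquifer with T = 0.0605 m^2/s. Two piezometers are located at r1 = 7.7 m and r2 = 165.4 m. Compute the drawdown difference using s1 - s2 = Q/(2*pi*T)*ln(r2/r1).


Thiem equation: s1 - s2 = Q/(2*pi*T) * ln(r2/r1).
ln(r2/r1) = ln(165.4/7.7) = 3.0671.
Q/(2*pi*T) = 0.342 / (2*pi*0.0605) = 0.342 / 0.3801 = 0.8997.
s1 - s2 = 0.8997 * 3.0671 = 2.7595 m.

2.7595


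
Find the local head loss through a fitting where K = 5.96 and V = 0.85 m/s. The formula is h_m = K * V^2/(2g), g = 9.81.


Minor loss formula: h_m = K * V^2/(2g).
V^2 = 0.85^2 = 0.7225.
V^2/(2g) = 0.7225 / 19.62 = 0.0368 m.
h_m = 5.96 * 0.0368 = 0.2195 m.

0.2195


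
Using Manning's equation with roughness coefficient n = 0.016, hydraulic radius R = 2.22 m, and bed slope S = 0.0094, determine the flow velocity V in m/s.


Manning's equation gives V = (1/n) * R^(2/3) * S^(1/2).
First, compute R^(2/3) = 2.22^(2/3) = 1.7018.
Next, S^(1/2) = 0.0094^(1/2) = 0.096954.
Then 1/n = 1/0.016 = 62.5.
V = 62.5 * 1.7018 * 0.096954 = 10.3121 m/s.

10.3121


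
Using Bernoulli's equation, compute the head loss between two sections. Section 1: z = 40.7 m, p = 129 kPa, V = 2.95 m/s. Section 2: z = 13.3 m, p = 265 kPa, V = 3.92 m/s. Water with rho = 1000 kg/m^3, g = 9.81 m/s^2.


Total head at each section: H = z + p/(rho*g) + V^2/(2g).
H1 = 40.7 + 129*1000/(1000*9.81) + 2.95^2/(2*9.81)
   = 40.7 + 13.15 + 0.4436
   = 54.293 m.
H2 = 13.3 + 265*1000/(1000*9.81) + 3.92^2/(2*9.81)
   = 13.3 + 27.013 + 0.7832
   = 41.096 m.
h_L = H1 - H2 = 54.293 - 41.096 = 13.197 m.

13.197


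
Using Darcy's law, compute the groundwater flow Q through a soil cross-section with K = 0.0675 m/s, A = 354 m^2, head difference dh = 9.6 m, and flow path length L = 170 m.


Darcy's law: Q = K * A * i, where i = dh/L.
Hydraulic gradient i = 9.6 / 170 = 0.056471.
Q = 0.0675 * 354 * 0.056471
  = 1.3494 m^3/s.

1.3494


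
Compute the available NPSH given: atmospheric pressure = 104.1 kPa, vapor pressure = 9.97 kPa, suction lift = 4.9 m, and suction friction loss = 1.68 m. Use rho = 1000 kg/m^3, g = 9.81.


NPSHa = p_atm/(rho*g) - z_s - hf_s - p_vap/(rho*g).
p_atm/(rho*g) = 104.1*1000 / (1000*9.81) = 10.612 m.
p_vap/(rho*g) = 9.97*1000 / (1000*9.81) = 1.016 m.
NPSHa = 10.612 - 4.9 - 1.68 - 1.016
      = 3.02 m.

3.02


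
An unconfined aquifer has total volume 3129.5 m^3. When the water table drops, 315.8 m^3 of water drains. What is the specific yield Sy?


Specific yield Sy = Volume drained / Total volume.
Sy = 315.8 / 3129.5
   = 0.1009.

0.1009


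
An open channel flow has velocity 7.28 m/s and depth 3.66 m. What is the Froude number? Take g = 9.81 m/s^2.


The Froude number is defined as Fr = V / sqrt(g*y).
g*y = 9.81 * 3.66 = 35.9046.
sqrt(g*y) = sqrt(35.9046) = 5.992.
Fr = 7.28 / 5.992 = 1.2149.

1.2149


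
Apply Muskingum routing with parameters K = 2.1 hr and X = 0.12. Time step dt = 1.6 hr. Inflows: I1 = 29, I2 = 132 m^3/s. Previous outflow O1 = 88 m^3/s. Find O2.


Muskingum coefficients:
denom = 2*K*(1-X) + dt = 2*2.1*(1-0.12) + 1.6 = 5.296.
C0 = (dt - 2*K*X)/denom = (1.6 - 2*2.1*0.12)/5.296 = 0.2069.
C1 = (dt + 2*K*X)/denom = (1.6 + 2*2.1*0.12)/5.296 = 0.3973.
C2 = (2*K*(1-X) - dt)/denom = 0.3958.
O2 = C0*I2 + C1*I1 + C2*O1
   = 0.2069*132 + 0.3973*29 + 0.3958*88
   = 73.67 m^3/s.

73.67


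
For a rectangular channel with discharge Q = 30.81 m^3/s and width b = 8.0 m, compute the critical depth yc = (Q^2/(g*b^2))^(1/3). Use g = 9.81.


Using yc = (Q^2 / (g * b^2))^(1/3):
Q^2 = 30.81^2 = 949.26.
g * b^2 = 9.81 * 8.0^2 = 9.81 * 64.0 = 627.84.
Q^2 / (g*b^2) = 949.26 / 627.84 = 1.5119.
yc = 1.5119^(1/3) = 1.1477 m.

1.1477


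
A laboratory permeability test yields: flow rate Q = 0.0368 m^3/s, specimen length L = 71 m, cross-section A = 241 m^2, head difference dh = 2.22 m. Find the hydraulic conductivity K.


From K = Q*L / (A*dh):
Numerator: Q*L = 0.0368 * 71 = 2.6128.
Denominator: A*dh = 241 * 2.22 = 535.02.
K = 2.6128 / 535.02 = 0.004884 m/s.

0.004884


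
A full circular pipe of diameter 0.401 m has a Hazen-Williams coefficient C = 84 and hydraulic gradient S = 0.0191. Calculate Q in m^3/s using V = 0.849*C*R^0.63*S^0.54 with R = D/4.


For a full circular pipe, R = D/4 = 0.401/4 = 0.1003 m.
V = 0.849 * 84 * 0.1003^0.63 * 0.0191^0.54
  = 0.849 * 84 * 0.234792 * 0.117966
  = 1.9753 m/s.
Pipe area A = pi*D^2/4 = pi*0.401^2/4 = 0.1263 m^2.
Q = A * V = 0.1263 * 1.9753 = 0.2495 m^3/s.

0.2495


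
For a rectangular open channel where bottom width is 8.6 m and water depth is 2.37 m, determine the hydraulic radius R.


For a rectangular section:
Flow area A = b * y = 8.6 * 2.37 = 20.38 m^2.
Wetted perimeter P = b + 2y = 8.6 + 2*2.37 = 13.34 m.
Hydraulic radius R = A/P = 20.38 / 13.34 = 1.5279 m.

1.5279


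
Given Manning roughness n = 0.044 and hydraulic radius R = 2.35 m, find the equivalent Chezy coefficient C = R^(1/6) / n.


The Chezy coefficient relates to Manning's n through C = R^(1/6) / n.
R^(1/6) = 2.35^(1/6) = 1.153041.
C = 1.153041 / 0.044 = 26.21 m^(1/2)/s.

26.21


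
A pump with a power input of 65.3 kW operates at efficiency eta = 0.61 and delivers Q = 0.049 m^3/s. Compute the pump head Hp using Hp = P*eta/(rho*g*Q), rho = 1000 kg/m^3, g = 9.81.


Pump head formula: Hp = P * eta / (rho * g * Q).
Numerator: P * eta = 65.3 * 1000 * 0.61 = 39833.0 W.
Denominator: rho * g * Q = 1000 * 9.81 * 0.049 = 480.69.
Hp = 39833.0 / 480.69 = 82.87 m.

82.87


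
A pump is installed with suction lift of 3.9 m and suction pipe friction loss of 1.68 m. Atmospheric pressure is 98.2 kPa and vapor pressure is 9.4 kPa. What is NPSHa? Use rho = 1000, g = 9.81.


NPSHa = p_atm/(rho*g) - z_s - hf_s - p_vap/(rho*g).
p_atm/(rho*g) = 98.2*1000 / (1000*9.81) = 10.01 m.
p_vap/(rho*g) = 9.4*1000 / (1000*9.81) = 0.958 m.
NPSHa = 10.01 - 3.9 - 1.68 - 0.958
      = 3.47 m.

3.47


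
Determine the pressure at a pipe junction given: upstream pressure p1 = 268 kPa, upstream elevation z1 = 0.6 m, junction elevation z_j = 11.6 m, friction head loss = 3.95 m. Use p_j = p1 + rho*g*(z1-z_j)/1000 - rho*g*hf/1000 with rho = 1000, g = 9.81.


Junction pressure: p_j = p1 + rho*g*(z1 - z_j)/1000 - rho*g*hf/1000.
Elevation term = 1000*9.81*(0.6 - 11.6)/1000 = -107.91 kPa.
Friction term = 1000*9.81*3.95/1000 = 38.749 kPa.
p_j = 268 + -107.91 - 38.749 = 121.34 kPa.

121.34


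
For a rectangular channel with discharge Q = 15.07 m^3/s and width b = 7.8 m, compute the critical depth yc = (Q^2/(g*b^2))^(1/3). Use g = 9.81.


Using yc = (Q^2 / (g * b^2))^(1/3):
Q^2 = 15.07^2 = 227.1.
g * b^2 = 9.81 * 7.8^2 = 9.81 * 60.84 = 596.84.
Q^2 / (g*b^2) = 227.1 / 596.84 = 0.3805.
yc = 0.3805^(1/3) = 0.7246 m.

0.7246


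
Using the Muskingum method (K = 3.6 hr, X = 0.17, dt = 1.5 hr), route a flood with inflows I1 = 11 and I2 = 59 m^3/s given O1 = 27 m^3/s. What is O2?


Muskingum coefficients:
denom = 2*K*(1-X) + dt = 2*3.6*(1-0.17) + 1.5 = 7.476.
C0 = (dt - 2*K*X)/denom = (1.5 - 2*3.6*0.17)/7.476 = 0.0369.
C1 = (dt + 2*K*X)/denom = (1.5 + 2*3.6*0.17)/7.476 = 0.3644.
C2 = (2*K*(1-X) - dt)/denom = 0.5987.
O2 = C0*I2 + C1*I1 + C2*O1
   = 0.0369*59 + 0.3644*11 + 0.5987*27
   = 22.35 m^3/s.

22.35


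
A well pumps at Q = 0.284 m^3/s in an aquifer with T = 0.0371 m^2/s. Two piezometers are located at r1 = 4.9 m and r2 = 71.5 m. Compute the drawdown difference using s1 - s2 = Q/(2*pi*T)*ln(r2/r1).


Thiem equation: s1 - s2 = Q/(2*pi*T) * ln(r2/r1).
ln(r2/r1) = ln(71.5/4.9) = 2.6805.
Q/(2*pi*T) = 0.284 / (2*pi*0.0371) = 0.284 / 0.2331 = 1.2183.
s1 - s2 = 1.2183 * 2.6805 = 3.2657 m.

3.2657


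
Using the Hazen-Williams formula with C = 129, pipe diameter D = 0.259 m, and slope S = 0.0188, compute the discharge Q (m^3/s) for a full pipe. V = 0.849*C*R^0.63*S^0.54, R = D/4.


For a full circular pipe, R = D/4 = 0.259/4 = 0.0648 m.
V = 0.849 * 129 * 0.0648^0.63 * 0.0188^0.54
  = 0.849 * 129 * 0.178271 * 0.116962
  = 2.2836 m/s.
Pipe area A = pi*D^2/4 = pi*0.259^2/4 = 0.0527 m^2.
Q = A * V = 0.0527 * 2.2836 = 0.1203 m^3/s.

0.1203


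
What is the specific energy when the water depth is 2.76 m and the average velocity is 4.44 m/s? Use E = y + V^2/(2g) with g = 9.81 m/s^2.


Specific energy E = y + V^2/(2g).
Velocity head = V^2/(2g) = 4.44^2 / (2*9.81) = 19.7136 / 19.62 = 1.0048 m.
E = 2.76 + 1.0048 = 3.7648 m.

3.7648


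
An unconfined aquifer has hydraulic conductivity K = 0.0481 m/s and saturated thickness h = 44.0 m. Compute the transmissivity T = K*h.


Transmissivity is defined as T = K * h.
T = 0.0481 * 44.0
  = 2.1164 m^2/s.

2.1164


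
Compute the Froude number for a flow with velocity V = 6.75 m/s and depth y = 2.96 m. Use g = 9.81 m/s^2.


The Froude number is defined as Fr = V / sqrt(g*y).
g*y = 9.81 * 2.96 = 29.0376.
sqrt(g*y) = sqrt(29.0376) = 5.3887.
Fr = 6.75 / 5.3887 = 1.2526.

1.2526


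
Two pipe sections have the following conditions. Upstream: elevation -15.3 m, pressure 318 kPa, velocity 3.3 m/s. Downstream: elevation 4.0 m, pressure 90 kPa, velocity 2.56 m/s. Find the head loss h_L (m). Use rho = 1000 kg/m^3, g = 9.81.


Total head at each section: H = z + p/(rho*g) + V^2/(2g).
H1 = -15.3 + 318*1000/(1000*9.81) + 3.3^2/(2*9.81)
   = -15.3 + 32.416 + 0.555
   = 17.671 m.
H2 = 4.0 + 90*1000/(1000*9.81) + 2.56^2/(2*9.81)
   = 4.0 + 9.174 + 0.334
   = 13.508 m.
h_L = H1 - H2 = 17.671 - 13.508 = 4.163 m.

4.163


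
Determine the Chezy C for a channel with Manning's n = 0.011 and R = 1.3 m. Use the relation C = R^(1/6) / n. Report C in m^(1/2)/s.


The Chezy coefficient relates to Manning's n through C = R^(1/6) / n.
R^(1/6) = 1.3^(1/6) = 1.044698.
C = 1.044698 / 0.011 = 94.97 m^(1/2)/s.

94.97


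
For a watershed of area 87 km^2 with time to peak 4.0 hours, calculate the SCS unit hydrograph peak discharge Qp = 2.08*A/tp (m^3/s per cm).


SCS formula: Qp = 2.08 * A / tp.
Qp = 2.08 * 87 / 4.0
   = 180.96 / 4.0
   = 45.24 m^3/s per cm.

45.24


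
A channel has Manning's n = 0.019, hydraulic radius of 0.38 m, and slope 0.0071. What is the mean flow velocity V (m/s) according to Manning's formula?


Manning's equation gives V = (1/n) * R^(2/3) * S^(1/2).
First, compute R^(2/3) = 0.38^(2/3) = 0.5246.
Next, S^(1/2) = 0.0071^(1/2) = 0.084261.
Then 1/n = 1/0.019 = 52.63.
V = 52.63 * 0.5246 * 0.084261 = 2.3267 m/s.

2.3267


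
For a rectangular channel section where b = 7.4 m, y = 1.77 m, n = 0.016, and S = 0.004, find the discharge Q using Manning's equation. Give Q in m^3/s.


For a rectangular channel, the cross-sectional area A = b * y = 7.4 * 1.77 = 13.1 m^2.
The wetted perimeter P = b + 2y = 7.4 + 2*1.77 = 10.94 m.
Hydraulic radius R = A/P = 13.1/10.94 = 1.1973 m.
Velocity V = (1/n)*R^(2/3)*S^(1/2) = (1/0.016)*1.1973^(2/3)*0.004^(1/2) = 4.4569 m/s.
Discharge Q = A * V = 13.1 * 4.4569 = 58.377 m^3/s.

58.377


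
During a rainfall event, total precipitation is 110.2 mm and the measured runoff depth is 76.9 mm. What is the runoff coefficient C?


The runoff coefficient C = runoff depth / rainfall depth.
C = 76.9 / 110.2
  = 0.6978.

0.6978


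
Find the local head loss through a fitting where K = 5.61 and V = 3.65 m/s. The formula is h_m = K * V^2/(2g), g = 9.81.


Minor loss formula: h_m = K * V^2/(2g).
V^2 = 3.65^2 = 13.3225.
V^2/(2g) = 13.3225 / 19.62 = 0.679 m.
h_m = 5.61 * 0.679 = 3.8093 m.

3.8093


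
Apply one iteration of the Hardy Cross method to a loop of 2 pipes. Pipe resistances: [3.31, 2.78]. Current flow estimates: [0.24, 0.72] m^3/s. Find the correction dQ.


Numerator terms (r*Q*|Q|): 3.31*0.24*|0.24| = 0.1907; 2.78*0.72*|0.72| = 1.4412.
Sum of numerator = 1.6318.
Denominator terms (r*|Q|): 3.31*|0.24| = 0.7944; 2.78*|0.72| = 2.0016.
2 * sum of denominator = 2 * 2.796 = 5.592.
dQ = -1.6318 / 5.592 = -0.2918 m^3/s.

-0.2918


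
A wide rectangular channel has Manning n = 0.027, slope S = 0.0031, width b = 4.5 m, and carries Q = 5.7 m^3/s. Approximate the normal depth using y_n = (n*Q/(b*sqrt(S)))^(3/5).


We use the wide-channel approximation y_n = (n*Q/(b*sqrt(S)))^(3/5).
sqrt(S) = sqrt(0.0031) = 0.055678.
Numerator: n*Q = 0.027 * 5.7 = 0.1539.
Denominator: b*sqrt(S) = 4.5 * 0.055678 = 0.250551.
arg = 0.6143.
y_n = 0.6143^(3/5) = 0.7465 m.

0.7465


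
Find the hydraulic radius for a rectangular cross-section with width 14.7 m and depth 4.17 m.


For a rectangular section:
Flow area A = b * y = 14.7 * 4.17 = 61.3 m^2.
Wetted perimeter P = b + 2y = 14.7 + 2*4.17 = 23.04 m.
Hydraulic radius R = A/P = 61.3 / 23.04 = 2.6605 m.

2.6605


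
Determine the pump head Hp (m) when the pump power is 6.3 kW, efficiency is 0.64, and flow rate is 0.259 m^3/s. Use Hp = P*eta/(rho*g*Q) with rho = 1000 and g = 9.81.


Pump head formula: Hp = P * eta / (rho * g * Q).
Numerator: P * eta = 6.3 * 1000 * 0.64 = 4032.0 W.
Denominator: rho * g * Q = 1000 * 9.81 * 0.259 = 2540.79.
Hp = 4032.0 / 2540.79 = 1.59 m.

1.59


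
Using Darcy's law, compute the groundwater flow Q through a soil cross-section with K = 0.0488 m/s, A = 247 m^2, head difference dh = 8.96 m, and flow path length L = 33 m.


Darcy's law: Q = K * A * i, where i = dh/L.
Hydraulic gradient i = 8.96 / 33 = 0.271515.
Q = 0.0488 * 247 * 0.271515
  = 3.2727 m^3/s.

3.2727


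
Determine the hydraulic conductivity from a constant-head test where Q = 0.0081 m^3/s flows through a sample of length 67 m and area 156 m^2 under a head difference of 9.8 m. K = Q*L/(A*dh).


From K = Q*L / (A*dh):
Numerator: Q*L = 0.0081 * 67 = 0.5427.
Denominator: A*dh = 156 * 9.8 = 1528.8.
K = 0.5427 / 1528.8 = 0.000355 m/s.

0.000355


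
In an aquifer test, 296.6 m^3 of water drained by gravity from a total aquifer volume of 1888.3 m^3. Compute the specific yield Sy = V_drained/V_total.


Specific yield Sy = Volume drained / Total volume.
Sy = 296.6 / 1888.3
   = 0.1571.

0.1571


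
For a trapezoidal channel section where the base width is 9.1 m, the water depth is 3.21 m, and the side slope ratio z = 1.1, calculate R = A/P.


For a trapezoidal section with side slope z:
A = (b + z*y)*y = (9.1 + 1.1*3.21)*3.21 = 40.546 m^2.
P = b + 2*y*sqrt(1 + z^2) = 9.1 + 2*3.21*sqrt(1 + 1.1^2) = 18.644 m.
R = A/P = 40.546 / 18.644 = 2.1747 m.

2.1747


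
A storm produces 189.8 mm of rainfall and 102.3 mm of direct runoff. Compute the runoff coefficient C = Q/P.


The runoff coefficient C = runoff depth / rainfall depth.
C = 102.3 / 189.8
  = 0.539.

0.539


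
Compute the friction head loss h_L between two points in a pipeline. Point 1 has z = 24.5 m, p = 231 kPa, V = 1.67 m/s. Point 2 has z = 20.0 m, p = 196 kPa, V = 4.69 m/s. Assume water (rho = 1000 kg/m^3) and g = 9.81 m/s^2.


Total head at each section: H = z + p/(rho*g) + V^2/(2g).
H1 = 24.5 + 231*1000/(1000*9.81) + 1.67^2/(2*9.81)
   = 24.5 + 23.547 + 0.1421
   = 48.19 m.
H2 = 20.0 + 196*1000/(1000*9.81) + 4.69^2/(2*9.81)
   = 20.0 + 19.98 + 1.1211
   = 41.101 m.
h_L = H1 - H2 = 48.19 - 41.101 = 7.089 m.

7.089


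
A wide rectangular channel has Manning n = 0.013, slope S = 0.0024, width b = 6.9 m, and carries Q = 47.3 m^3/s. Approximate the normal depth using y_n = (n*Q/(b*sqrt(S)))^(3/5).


We use the wide-channel approximation y_n = (n*Q/(b*sqrt(S)))^(3/5).
sqrt(S) = sqrt(0.0024) = 0.04899.
Numerator: n*Q = 0.013 * 47.3 = 0.6149.
Denominator: b*sqrt(S) = 6.9 * 0.04899 = 0.338031.
arg = 1.8191.
y_n = 1.8191^(3/5) = 1.4319 m.

1.4319


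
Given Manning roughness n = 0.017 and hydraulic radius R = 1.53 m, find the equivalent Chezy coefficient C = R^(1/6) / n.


The Chezy coefficient relates to Manning's n through C = R^(1/6) / n.
R^(1/6) = 1.53^(1/6) = 1.07345.
C = 1.07345 / 0.017 = 63.14 m^(1/2)/s.

63.14


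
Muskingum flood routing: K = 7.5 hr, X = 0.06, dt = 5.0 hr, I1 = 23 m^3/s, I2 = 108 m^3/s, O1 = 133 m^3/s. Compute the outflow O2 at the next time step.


Muskingum coefficients:
denom = 2*K*(1-X) + dt = 2*7.5*(1-0.06) + 5.0 = 19.1.
C0 = (dt - 2*K*X)/denom = (5.0 - 2*7.5*0.06)/19.1 = 0.2147.
C1 = (dt + 2*K*X)/denom = (5.0 + 2*7.5*0.06)/19.1 = 0.3089.
C2 = (2*K*(1-X) - dt)/denom = 0.4764.
O2 = C0*I2 + C1*I1 + C2*O1
   = 0.2147*108 + 0.3089*23 + 0.4764*133
   = 93.65 m^3/s.

93.65


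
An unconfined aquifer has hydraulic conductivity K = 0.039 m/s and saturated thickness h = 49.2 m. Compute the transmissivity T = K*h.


Transmissivity is defined as T = K * h.
T = 0.039 * 49.2
  = 1.9188 m^2/s.

1.9188


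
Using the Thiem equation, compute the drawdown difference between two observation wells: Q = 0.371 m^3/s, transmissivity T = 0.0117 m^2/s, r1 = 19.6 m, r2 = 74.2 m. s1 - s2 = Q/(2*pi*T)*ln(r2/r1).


Thiem equation: s1 - s2 = Q/(2*pi*T) * ln(r2/r1).
ln(r2/r1) = ln(74.2/19.6) = 1.3312.
Q/(2*pi*T) = 0.371 / (2*pi*0.0117) = 0.371 / 0.0735 = 5.0467.
s1 - s2 = 5.0467 * 1.3312 = 6.7184 m.

6.7184


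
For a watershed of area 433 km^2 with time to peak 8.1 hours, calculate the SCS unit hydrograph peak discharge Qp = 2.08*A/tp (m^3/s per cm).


SCS formula: Qp = 2.08 * A / tp.
Qp = 2.08 * 433 / 8.1
   = 900.64 / 8.1
   = 111.19 m^3/s per cm.

111.19


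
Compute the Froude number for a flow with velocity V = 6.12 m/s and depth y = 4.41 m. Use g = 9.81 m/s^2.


The Froude number is defined as Fr = V / sqrt(g*y).
g*y = 9.81 * 4.41 = 43.2621.
sqrt(g*y) = sqrt(43.2621) = 6.5774.
Fr = 6.12 / 6.5774 = 0.9305.

0.9305


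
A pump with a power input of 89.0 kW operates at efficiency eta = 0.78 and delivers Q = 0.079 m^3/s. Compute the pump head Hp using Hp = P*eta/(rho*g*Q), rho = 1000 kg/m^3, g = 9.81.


Pump head formula: Hp = P * eta / (rho * g * Q).
Numerator: P * eta = 89.0 * 1000 * 0.78 = 69420.0 W.
Denominator: rho * g * Q = 1000 * 9.81 * 0.079 = 774.99.
Hp = 69420.0 / 774.99 = 89.58 m.

89.58


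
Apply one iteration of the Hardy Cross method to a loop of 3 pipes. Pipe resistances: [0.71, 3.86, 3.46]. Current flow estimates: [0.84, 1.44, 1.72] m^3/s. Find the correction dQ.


Numerator terms (r*Q*|Q|): 0.71*0.84*|0.84| = 0.501; 3.86*1.44*|1.44| = 8.0041; 3.46*1.72*|1.72| = 10.2361.
Sum of numerator = 18.7411.
Denominator terms (r*|Q|): 0.71*|0.84| = 0.5964; 3.86*|1.44| = 5.5584; 3.46*|1.72| = 5.9512.
2 * sum of denominator = 2 * 12.106 = 24.212.
dQ = -18.7411 / 24.212 = -0.774 m^3/s.

-0.774


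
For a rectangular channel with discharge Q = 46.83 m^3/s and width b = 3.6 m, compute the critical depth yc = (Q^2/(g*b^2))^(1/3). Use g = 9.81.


Using yc = (Q^2 / (g * b^2))^(1/3):
Q^2 = 46.83^2 = 2193.05.
g * b^2 = 9.81 * 3.6^2 = 9.81 * 12.96 = 127.14.
Q^2 / (g*b^2) = 2193.05 / 127.14 = 17.2491.
yc = 17.2491^(1/3) = 2.5838 m.

2.5838


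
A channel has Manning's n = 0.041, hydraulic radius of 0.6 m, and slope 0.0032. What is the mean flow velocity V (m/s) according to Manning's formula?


Manning's equation gives V = (1/n) * R^(2/3) * S^(1/2).
First, compute R^(2/3) = 0.6^(2/3) = 0.7114.
Next, S^(1/2) = 0.0032^(1/2) = 0.056569.
Then 1/n = 1/0.041 = 24.39.
V = 24.39 * 0.7114 * 0.056569 = 0.9815 m/s.

0.9815


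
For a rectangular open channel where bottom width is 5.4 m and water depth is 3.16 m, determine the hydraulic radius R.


For a rectangular section:
Flow area A = b * y = 5.4 * 3.16 = 17.06 m^2.
Wetted perimeter P = b + 2y = 5.4 + 2*3.16 = 11.72 m.
Hydraulic radius R = A/P = 17.06 / 11.72 = 1.456 m.

1.456


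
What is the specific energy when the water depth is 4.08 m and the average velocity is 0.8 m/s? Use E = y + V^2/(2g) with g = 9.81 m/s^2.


Specific energy E = y + V^2/(2g).
Velocity head = V^2/(2g) = 0.8^2 / (2*9.81) = 0.64 / 19.62 = 0.0326 m.
E = 4.08 + 0.0326 = 4.1126 m.

4.1126


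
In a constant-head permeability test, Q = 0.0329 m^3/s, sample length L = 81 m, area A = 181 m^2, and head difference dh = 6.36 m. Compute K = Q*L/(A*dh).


From K = Q*L / (A*dh):
Numerator: Q*L = 0.0329 * 81 = 2.6649.
Denominator: A*dh = 181 * 6.36 = 1151.16.
K = 2.6649 / 1151.16 = 0.002315 m/s.

0.002315


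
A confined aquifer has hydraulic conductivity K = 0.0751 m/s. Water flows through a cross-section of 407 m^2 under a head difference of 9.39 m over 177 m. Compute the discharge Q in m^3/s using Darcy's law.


Darcy's law: Q = K * A * i, where i = dh/L.
Hydraulic gradient i = 9.39 / 177 = 0.053051.
Q = 0.0751 * 407 * 0.053051
  = 1.6215 m^3/s.

1.6215


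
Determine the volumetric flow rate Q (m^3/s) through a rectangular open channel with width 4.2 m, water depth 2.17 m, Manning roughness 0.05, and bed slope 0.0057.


For a rectangular channel, the cross-sectional area A = b * y = 4.2 * 2.17 = 9.11 m^2.
The wetted perimeter P = b + 2y = 4.2 + 2*2.17 = 8.54 m.
Hydraulic radius R = A/P = 9.11/8.54 = 1.0672 m.
Velocity V = (1/n)*R^(2/3)*S^(1/2) = (1/0.05)*1.0672^(2/3)*0.0057^(1/2) = 1.5769 m/s.
Discharge Q = A * V = 9.11 * 1.5769 = 14.372 m^3/s.

14.372


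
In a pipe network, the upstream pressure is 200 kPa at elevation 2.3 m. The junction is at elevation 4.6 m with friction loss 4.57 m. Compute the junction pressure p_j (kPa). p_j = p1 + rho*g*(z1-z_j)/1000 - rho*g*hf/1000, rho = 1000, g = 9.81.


Junction pressure: p_j = p1 + rho*g*(z1 - z_j)/1000 - rho*g*hf/1000.
Elevation term = 1000*9.81*(2.3 - 4.6)/1000 = -22.563 kPa.
Friction term = 1000*9.81*4.57/1000 = 44.832 kPa.
p_j = 200 + -22.563 - 44.832 = 132.61 kPa.

132.61


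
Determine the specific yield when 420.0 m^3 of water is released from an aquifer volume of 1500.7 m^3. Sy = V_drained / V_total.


Specific yield Sy = Volume drained / Total volume.
Sy = 420.0 / 1500.7
   = 0.2799.

0.2799


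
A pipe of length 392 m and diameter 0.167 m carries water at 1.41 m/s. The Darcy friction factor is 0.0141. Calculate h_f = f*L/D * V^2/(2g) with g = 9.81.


Darcy-Weisbach equation: h_f = f * (L/D) * V^2/(2g).
f * L/D = 0.0141 * 392/0.167 = 33.097.
V^2/(2g) = 1.41^2 / (2*9.81) = 1.9881 / 19.62 = 0.1013 m.
h_f = 33.097 * 0.1013 = 3.354 m.

3.354


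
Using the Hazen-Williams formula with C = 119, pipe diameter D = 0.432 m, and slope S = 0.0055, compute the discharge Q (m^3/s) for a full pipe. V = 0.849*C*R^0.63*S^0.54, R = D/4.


For a full circular pipe, R = D/4 = 0.432/4 = 0.108 m.
V = 0.849 * 119 * 0.108^0.63 * 0.0055^0.54
  = 0.849 * 119 * 0.246069 * 0.060228
  = 1.4973 m/s.
Pipe area A = pi*D^2/4 = pi*0.432^2/4 = 0.1466 m^2.
Q = A * V = 0.1466 * 1.4973 = 0.2195 m^3/s.

0.2195


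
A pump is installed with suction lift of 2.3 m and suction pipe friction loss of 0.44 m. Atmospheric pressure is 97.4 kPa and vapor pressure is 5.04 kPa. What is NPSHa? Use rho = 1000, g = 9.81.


NPSHa = p_atm/(rho*g) - z_s - hf_s - p_vap/(rho*g).
p_atm/(rho*g) = 97.4*1000 / (1000*9.81) = 9.929 m.
p_vap/(rho*g) = 5.04*1000 / (1000*9.81) = 0.514 m.
NPSHa = 9.929 - 2.3 - 0.44 - 0.514
      = 6.67 m.

6.67


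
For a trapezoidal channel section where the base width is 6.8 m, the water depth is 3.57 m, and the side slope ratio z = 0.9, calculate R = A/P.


For a trapezoidal section with side slope z:
A = (b + z*y)*y = (6.8 + 0.9*3.57)*3.57 = 35.746 m^2.
P = b + 2*y*sqrt(1 + z^2) = 6.8 + 2*3.57*sqrt(1 + 0.9^2) = 16.406 m.
R = A/P = 35.746 / 16.406 = 2.1789 m.

2.1789


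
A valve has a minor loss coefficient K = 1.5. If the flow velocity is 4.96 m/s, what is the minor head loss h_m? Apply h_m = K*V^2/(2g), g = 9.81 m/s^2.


Minor loss formula: h_m = K * V^2/(2g).
V^2 = 4.96^2 = 24.6016.
V^2/(2g) = 24.6016 / 19.62 = 1.2539 m.
h_m = 1.5 * 1.2539 = 1.8809 m.

1.8809


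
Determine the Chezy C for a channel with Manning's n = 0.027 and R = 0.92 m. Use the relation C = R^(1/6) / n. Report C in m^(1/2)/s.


The Chezy coefficient relates to Manning's n through C = R^(1/6) / n.
R^(1/6) = 0.92^(1/6) = 0.986199.
C = 0.986199 / 0.027 = 36.53 m^(1/2)/s.

36.53


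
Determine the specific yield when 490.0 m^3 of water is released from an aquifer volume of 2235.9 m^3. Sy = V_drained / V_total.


Specific yield Sy = Volume drained / Total volume.
Sy = 490.0 / 2235.9
   = 0.2192.

0.2192


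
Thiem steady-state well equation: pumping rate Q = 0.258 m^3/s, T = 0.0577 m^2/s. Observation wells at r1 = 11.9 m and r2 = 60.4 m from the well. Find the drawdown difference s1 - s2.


Thiem equation: s1 - s2 = Q/(2*pi*T) * ln(r2/r1).
ln(r2/r1) = ln(60.4/11.9) = 1.6245.
Q/(2*pi*T) = 0.258 / (2*pi*0.0577) = 0.258 / 0.3625 = 0.7116.
s1 - s2 = 0.7116 * 1.6245 = 1.156 m.

1.156


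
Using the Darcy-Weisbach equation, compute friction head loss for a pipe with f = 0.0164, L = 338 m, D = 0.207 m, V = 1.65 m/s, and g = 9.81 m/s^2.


Darcy-Weisbach equation: h_f = f * (L/D) * V^2/(2g).
f * L/D = 0.0164 * 338/0.207 = 26.7787.
V^2/(2g) = 1.65^2 / (2*9.81) = 2.7225 / 19.62 = 0.1388 m.
h_f = 26.7787 * 0.1388 = 3.716 m.

3.716


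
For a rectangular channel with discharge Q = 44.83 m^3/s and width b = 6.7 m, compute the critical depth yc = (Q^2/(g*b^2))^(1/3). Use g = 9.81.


Using yc = (Q^2 / (g * b^2))^(1/3):
Q^2 = 44.83^2 = 2009.73.
g * b^2 = 9.81 * 6.7^2 = 9.81 * 44.89 = 440.37.
Q^2 / (g*b^2) = 2009.73 / 440.37 = 4.5637.
yc = 4.5637^(1/3) = 1.6587 m.

1.6587


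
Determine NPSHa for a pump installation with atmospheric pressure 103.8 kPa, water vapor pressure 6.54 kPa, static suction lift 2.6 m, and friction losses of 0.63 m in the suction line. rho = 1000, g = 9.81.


NPSHa = p_atm/(rho*g) - z_s - hf_s - p_vap/(rho*g).
p_atm/(rho*g) = 103.8*1000 / (1000*9.81) = 10.581 m.
p_vap/(rho*g) = 6.54*1000 / (1000*9.81) = 0.667 m.
NPSHa = 10.581 - 2.6 - 0.63 - 0.667
      = 6.68 m.

6.68
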